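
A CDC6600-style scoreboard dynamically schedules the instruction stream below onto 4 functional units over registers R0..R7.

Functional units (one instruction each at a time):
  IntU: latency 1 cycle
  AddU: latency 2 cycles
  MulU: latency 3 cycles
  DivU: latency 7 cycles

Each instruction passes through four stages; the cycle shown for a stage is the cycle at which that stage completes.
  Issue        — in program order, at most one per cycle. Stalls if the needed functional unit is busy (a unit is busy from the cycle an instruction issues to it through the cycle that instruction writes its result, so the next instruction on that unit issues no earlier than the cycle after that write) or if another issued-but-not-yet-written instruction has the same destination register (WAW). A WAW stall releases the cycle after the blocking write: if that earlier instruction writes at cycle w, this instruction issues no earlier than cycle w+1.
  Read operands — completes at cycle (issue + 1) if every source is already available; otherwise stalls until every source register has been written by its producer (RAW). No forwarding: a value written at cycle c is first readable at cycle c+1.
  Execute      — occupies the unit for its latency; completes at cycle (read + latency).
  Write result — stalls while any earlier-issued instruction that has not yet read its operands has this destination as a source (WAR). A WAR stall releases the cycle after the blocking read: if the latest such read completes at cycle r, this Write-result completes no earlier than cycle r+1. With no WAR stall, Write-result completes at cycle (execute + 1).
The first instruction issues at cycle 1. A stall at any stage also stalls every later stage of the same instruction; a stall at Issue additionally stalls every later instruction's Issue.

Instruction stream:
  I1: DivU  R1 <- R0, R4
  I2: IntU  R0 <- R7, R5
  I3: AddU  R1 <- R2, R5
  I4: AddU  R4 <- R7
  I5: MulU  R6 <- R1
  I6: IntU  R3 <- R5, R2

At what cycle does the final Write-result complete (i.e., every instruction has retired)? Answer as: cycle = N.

t=1  I1 issues→DivU
t=2  I1 reads · I2 issues→IntU
t=3  I2 reads
t=4  I2 exec-done
t=5  I2 writes R0
t=9  I1 exec-done
t=10  I1 writes R1
t=11  I3 issues→AddU
t=12  I3 reads
t=14  I3 exec-done
t=15  I3 writes R1
t=16  I4 issues→AddU
t=17  I4 reads · I5 issues→MulU
t=18  I5 reads · I6 issues→IntU
t=19  I4 exec-done · I6 reads
t=20  I4 writes R4 · I6 exec-done
t=21  I5 exec-done · I6 writes R3
t=22  I5 writes R6

cycle = 22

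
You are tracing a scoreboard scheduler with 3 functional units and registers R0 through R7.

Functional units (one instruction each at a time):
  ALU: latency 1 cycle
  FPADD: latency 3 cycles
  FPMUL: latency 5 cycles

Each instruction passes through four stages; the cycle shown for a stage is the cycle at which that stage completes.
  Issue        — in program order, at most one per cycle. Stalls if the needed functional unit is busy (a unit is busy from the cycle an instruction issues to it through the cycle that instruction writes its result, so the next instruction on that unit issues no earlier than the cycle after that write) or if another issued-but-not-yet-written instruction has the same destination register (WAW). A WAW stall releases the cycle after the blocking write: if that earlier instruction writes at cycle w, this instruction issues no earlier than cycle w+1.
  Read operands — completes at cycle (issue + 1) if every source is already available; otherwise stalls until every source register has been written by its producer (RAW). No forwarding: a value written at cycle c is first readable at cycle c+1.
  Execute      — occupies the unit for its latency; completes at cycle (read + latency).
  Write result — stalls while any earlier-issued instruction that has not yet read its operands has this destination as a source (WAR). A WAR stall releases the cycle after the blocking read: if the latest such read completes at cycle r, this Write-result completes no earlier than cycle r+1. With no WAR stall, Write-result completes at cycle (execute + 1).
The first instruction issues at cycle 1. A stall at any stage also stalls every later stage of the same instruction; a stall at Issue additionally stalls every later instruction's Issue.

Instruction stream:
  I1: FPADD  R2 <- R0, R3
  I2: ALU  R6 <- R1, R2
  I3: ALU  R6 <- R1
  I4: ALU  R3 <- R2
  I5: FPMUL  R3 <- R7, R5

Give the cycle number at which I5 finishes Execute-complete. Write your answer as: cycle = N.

I1  is:1  ro:2  ex:5  wr:6
I2  is:2  ro:7  ex:8  wr:9  — RAW R2: wait I1 write@6
I3  is:10  ro:11  ex:12  wr:13  — struct: ALU busy until I2 writes@9
I4  is:14  ro:15  ex:16  wr:17  — struct: ALU busy until I3 writes@13
I5  is:18  ro:19  ex:24  wr:25  — WAW R3: wait I4 write@17

cycle = 24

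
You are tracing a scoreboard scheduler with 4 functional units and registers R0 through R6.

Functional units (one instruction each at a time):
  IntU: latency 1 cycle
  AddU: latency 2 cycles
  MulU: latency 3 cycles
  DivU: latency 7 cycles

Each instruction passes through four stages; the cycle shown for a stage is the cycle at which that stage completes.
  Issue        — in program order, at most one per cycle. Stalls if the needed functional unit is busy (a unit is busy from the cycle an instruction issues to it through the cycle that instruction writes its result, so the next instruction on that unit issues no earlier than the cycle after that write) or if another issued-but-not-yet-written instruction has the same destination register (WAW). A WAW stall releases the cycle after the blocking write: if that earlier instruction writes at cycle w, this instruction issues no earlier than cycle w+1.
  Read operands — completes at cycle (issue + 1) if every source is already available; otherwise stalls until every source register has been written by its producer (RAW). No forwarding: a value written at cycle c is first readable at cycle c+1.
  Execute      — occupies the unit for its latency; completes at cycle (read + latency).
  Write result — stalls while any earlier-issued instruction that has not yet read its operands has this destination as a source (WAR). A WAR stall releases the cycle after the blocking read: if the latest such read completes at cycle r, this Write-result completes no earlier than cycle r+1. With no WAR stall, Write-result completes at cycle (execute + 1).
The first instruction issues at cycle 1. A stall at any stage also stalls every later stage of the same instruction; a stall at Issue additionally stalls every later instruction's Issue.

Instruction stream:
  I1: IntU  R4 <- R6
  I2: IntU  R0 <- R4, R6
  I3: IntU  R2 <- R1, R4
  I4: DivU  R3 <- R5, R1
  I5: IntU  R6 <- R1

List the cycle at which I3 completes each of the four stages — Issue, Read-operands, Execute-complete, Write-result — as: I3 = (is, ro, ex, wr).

[1] I1 dispatched to IntU
[2] I1 operands ready
[3] I1 complete
[4] R4←I1
[5] I2 dispatched to IntU
[6] I2 operands ready
[7] I2 complete
[8] R0←I2
[9] I3 dispatched to IntU
[10] I3 operands ready; I4 dispatched to DivU
[11] I3 complete; I4 operands ready
[12] R2←I3
[13] I5 dispatched to IntU
[14] I5 operands ready
[15] I5 complete
[16] R6←I5
[18] I4 complete
[19] R3←I4

I3 = (9, 10, 11, 12)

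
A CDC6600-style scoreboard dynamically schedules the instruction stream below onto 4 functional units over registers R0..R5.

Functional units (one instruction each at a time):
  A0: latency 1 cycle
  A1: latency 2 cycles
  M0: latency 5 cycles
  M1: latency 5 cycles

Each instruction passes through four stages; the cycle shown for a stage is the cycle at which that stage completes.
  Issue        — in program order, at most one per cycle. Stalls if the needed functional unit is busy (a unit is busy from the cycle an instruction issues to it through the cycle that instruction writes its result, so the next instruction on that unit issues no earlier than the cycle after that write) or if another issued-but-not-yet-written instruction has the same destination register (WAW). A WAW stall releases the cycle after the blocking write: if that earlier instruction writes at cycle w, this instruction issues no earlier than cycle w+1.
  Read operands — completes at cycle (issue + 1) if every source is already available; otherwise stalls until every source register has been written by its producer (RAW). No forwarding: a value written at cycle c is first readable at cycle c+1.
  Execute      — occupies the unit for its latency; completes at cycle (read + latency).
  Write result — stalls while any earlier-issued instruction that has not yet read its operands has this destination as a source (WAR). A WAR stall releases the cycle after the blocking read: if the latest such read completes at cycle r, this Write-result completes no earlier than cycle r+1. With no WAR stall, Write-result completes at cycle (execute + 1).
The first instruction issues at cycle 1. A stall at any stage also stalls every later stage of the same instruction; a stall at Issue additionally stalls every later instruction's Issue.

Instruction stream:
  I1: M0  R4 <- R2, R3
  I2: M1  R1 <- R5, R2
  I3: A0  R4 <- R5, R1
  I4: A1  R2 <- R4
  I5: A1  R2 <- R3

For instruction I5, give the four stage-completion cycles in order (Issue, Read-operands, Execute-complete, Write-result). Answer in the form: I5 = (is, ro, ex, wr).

I5 = (17, 18, 20, 21)

[I1] 1/2/7/8
[I2] 2/3/8/9
[I3] 9/10/11/12  (WAW R4: wait I1 write@8)
[I4] 10/13/15/16  (RAW R4: wait I3 write@12)
[I5] 17/18/20/21  (struct: A1 busy until I4 writes@16)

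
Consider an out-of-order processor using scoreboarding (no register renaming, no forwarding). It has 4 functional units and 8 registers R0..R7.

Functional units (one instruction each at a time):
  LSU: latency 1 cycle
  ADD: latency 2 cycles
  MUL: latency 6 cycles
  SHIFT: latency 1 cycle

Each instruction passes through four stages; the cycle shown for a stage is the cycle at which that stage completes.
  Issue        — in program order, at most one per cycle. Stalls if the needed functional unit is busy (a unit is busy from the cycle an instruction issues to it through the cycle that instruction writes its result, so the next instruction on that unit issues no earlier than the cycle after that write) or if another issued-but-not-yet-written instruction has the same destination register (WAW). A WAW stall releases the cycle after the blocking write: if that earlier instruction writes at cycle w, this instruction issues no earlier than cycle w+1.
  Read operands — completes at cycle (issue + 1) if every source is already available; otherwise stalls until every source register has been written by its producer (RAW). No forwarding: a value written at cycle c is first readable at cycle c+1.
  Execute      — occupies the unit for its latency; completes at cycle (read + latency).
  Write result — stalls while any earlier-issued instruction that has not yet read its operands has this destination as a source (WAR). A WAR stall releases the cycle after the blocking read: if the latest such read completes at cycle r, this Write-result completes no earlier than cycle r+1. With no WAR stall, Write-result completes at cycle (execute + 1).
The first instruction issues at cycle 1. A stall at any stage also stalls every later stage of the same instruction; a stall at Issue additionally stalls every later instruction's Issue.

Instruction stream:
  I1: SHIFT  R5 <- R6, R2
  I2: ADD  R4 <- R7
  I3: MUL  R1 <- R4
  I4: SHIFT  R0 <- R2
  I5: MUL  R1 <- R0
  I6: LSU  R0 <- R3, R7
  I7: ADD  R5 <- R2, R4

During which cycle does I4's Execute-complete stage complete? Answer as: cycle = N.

cycle = 7

t=1  I1→SHIFT
t=2  I1 RO, I2→ADD
t=3  I1 EX, I2 RO, I3→MUL
t=4  I1 WR R5
t=5  I2 EX, I4→SHIFT
t=6  I2 WR R4, I4 RO
t=7  I3 RO, I4 EX
t=8  I4 WR R0
t=13  I3 EX
t=14  I3 WR R1
t=15  I5→MUL
t=16  I5 RO, I6→LSU
t=17  I6 RO, I7→ADD
t=18  I6 EX, I7 RO
t=19  I6 WR R0
t=20  I7 EX
t=21  I7 WR R5
t=22  I5 EX
t=23  I5 WR R1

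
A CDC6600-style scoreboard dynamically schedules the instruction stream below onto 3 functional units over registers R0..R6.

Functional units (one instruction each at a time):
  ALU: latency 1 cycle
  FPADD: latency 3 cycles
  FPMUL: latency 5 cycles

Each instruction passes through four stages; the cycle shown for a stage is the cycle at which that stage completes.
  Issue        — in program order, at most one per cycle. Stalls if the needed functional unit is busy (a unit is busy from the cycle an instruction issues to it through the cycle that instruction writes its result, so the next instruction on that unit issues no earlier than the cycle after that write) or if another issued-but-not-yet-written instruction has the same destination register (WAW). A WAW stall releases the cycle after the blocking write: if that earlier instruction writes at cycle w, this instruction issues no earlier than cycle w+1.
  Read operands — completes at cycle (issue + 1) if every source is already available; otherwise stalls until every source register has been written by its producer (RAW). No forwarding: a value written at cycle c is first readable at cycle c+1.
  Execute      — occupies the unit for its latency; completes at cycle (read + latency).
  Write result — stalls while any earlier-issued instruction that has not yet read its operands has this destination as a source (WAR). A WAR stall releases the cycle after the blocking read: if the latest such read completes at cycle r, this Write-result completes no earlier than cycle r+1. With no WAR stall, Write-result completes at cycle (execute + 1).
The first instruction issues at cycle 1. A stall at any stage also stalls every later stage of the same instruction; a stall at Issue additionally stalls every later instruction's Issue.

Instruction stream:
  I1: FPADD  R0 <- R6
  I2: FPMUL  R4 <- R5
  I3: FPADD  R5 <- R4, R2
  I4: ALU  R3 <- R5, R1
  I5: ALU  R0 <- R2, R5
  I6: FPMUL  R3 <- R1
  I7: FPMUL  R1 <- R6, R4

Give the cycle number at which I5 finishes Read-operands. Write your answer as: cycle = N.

cycle = 19

1) issue 1, read 2, done 5, write 6
2) issue 2, read 3, done 8, write 9
3) issue 7, read 10, done 13, write 14  <struct: FPADD busy until I1 writes@6 / RAW R4: wait I2 write@9>
4) issue 8, read 15, done 16, write 17  <RAW R5: wait I3 write@14>
5) issue 18, read 19, done 20, write 21  <struct: ALU busy until I4 writes@17>
6) issue 19, read 20, done 25, write 26
7) issue 27, read 28, done 33, write 34  <struct: FPMUL busy until I6 writes@26>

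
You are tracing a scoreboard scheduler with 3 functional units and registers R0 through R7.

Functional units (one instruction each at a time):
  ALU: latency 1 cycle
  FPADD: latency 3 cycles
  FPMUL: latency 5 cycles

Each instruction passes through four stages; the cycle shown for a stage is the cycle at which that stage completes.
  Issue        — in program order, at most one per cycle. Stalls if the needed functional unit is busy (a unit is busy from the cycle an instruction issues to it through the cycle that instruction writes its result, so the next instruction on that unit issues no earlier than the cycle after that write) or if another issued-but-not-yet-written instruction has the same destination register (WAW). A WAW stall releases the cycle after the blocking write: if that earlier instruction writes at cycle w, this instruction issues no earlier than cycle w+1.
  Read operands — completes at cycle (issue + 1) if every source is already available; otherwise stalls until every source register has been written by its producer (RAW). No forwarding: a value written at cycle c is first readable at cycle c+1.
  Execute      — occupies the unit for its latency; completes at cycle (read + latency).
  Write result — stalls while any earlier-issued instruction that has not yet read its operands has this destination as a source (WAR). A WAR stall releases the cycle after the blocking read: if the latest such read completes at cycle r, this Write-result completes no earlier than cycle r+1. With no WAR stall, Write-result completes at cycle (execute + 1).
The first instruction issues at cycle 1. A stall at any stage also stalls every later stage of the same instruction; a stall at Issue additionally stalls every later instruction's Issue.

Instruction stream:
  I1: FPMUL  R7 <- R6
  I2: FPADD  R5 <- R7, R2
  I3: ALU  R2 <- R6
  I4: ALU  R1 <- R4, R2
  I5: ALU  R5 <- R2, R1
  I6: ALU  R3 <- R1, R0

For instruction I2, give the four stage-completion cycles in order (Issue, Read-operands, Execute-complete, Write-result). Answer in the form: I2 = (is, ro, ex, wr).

I2 = (2, 9, 12, 13)

1) issue 1, read 2, done 7, write 8
2) issue 2, read 9, done 12, write 13  <RAW R7: wait I1 write@8>
3) issue 3, read 4, done 5, write 10  <WAR R2: wait I2 read@9>
4) issue 11, read 12, done 13, write 14  <struct: ALU busy until I3 writes@10>
5) issue 15, read 16, done 17, write 18  <struct: ALU busy until I4 writes@14>
6) issue 19, read 20, done 21, write 22  <struct: ALU busy until I5 writes@18>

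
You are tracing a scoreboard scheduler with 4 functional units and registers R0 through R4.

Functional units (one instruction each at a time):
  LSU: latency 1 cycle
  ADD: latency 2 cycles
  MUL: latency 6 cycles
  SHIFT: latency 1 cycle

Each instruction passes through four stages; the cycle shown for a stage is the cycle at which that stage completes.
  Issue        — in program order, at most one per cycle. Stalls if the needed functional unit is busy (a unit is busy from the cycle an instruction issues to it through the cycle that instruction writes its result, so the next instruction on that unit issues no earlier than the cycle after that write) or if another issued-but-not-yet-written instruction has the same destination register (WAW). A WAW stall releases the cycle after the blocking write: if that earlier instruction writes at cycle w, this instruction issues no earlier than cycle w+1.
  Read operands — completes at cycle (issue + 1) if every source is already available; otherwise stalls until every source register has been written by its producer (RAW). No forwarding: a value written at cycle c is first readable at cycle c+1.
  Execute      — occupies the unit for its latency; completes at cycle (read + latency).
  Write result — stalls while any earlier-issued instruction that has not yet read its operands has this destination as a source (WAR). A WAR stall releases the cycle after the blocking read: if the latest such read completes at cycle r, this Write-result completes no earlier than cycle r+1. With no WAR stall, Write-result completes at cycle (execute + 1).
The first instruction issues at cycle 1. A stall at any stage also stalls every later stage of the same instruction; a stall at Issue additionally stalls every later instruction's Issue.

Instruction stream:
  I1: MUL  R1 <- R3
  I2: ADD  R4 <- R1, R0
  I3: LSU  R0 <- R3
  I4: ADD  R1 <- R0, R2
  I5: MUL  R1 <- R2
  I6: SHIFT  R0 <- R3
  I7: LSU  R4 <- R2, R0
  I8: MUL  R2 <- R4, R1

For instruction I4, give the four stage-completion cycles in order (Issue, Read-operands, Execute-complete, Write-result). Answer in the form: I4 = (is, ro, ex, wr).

I4 = (14, 15, 17, 18)

I1  is:1  ro:2  ex:8  wr:9
I2  is:2  ro:10  ex:12  wr:13  — RAW R1: wait I1 write@9
I3  is:3  ro:4  ex:5  wr:11  — WAR R0: wait I2 read@10
I4  is:14  ro:15  ex:17  wr:18  — struct: ADD busy until I2 writes@13
I5  is:19  ro:20  ex:26  wr:27  — WAW R1: wait I4 write@18
I6  is:20  ro:21  ex:22  wr:23
I7  is:21  ro:24  ex:25  wr:26  — RAW R0: wait I6 write@23
I8  is:28  ro:29  ex:35  wr:36  — struct: MUL busy until I5 writes@27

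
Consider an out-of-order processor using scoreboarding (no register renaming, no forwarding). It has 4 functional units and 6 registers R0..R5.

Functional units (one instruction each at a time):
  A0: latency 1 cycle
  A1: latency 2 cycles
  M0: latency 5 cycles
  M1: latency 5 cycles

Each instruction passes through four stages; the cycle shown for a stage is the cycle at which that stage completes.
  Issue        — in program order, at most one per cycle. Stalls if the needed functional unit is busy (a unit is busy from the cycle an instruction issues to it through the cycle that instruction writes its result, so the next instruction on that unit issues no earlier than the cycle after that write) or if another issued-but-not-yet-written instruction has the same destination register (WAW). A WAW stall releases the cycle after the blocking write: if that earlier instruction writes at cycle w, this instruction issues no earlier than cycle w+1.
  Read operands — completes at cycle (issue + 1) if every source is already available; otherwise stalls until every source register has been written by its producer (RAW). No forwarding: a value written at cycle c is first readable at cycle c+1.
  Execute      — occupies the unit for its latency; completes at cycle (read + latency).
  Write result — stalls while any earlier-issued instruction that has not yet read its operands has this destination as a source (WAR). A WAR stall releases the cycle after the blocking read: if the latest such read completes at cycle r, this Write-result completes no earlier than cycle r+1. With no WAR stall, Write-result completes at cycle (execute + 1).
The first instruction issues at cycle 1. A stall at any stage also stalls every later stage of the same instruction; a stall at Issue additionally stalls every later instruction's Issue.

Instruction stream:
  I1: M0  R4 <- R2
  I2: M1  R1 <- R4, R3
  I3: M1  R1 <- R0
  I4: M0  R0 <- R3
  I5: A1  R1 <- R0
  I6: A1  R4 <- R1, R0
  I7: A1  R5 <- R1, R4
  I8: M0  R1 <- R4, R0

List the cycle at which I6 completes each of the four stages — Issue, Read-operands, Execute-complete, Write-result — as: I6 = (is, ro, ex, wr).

  I1 | 1 | 2 | 7 | 8
  I2 | 2 | 9 | 14 | 15   RAW R4: wait I1 write@8
  I3 | 16 | 17 | 22 | 23   struct: M1 busy until I2 writes@15
  I4 | 17 | 18 | 23 | 24
  I5 | 24 | 25 | 27 | 28   WAW R1: wait I3 write@23
  I6 | 29 | 30 | 32 | 33   struct: A1 busy until I5 writes@28
  I7 | 34 | 35 | 37 | 38   struct: A1 busy until I6 writes@33
  I8 | 35 | 36 | 41 | 42

I6 = (29, 30, 32, 33)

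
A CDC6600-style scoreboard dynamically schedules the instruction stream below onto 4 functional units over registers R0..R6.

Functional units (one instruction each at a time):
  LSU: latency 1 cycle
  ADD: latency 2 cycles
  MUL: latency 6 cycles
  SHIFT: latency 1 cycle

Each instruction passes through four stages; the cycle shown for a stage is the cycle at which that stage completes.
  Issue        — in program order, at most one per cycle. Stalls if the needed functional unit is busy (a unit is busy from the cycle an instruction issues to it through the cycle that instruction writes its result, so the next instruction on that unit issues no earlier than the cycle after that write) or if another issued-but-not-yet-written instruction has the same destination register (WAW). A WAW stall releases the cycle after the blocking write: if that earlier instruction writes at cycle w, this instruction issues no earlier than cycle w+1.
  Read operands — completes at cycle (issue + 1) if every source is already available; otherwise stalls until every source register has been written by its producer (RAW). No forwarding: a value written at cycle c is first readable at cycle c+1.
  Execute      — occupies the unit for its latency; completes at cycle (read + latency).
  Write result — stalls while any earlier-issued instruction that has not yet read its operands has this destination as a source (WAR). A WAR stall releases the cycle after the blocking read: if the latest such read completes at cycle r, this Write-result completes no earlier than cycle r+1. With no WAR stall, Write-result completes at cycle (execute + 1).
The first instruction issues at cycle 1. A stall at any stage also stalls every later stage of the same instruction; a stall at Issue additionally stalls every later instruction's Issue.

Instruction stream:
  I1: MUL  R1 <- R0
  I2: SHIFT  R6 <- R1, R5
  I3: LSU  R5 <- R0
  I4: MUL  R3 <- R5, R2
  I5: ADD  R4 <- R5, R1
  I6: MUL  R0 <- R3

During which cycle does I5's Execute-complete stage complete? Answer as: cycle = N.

c1: I1→MUL
c2: I1 RO, I2→SHIFT
c3: I3→LSU
c4: I3 RO
c5: I3 EX
c8: I1 EX
c9: I1 WR R1
c10: I2 RO, I4→MUL
c11: I2 EX, I3 WR R5, I5→ADD
c12: I2 WR R6, I4 RO, I5 RO
c14: I5 EX
c15: I5 WR R4
c18: I4 EX
c19: I4 WR R3
c20: I6→MUL
c21: I6 RO
c27: I6 EX
c28: I6 WR R0

cycle = 14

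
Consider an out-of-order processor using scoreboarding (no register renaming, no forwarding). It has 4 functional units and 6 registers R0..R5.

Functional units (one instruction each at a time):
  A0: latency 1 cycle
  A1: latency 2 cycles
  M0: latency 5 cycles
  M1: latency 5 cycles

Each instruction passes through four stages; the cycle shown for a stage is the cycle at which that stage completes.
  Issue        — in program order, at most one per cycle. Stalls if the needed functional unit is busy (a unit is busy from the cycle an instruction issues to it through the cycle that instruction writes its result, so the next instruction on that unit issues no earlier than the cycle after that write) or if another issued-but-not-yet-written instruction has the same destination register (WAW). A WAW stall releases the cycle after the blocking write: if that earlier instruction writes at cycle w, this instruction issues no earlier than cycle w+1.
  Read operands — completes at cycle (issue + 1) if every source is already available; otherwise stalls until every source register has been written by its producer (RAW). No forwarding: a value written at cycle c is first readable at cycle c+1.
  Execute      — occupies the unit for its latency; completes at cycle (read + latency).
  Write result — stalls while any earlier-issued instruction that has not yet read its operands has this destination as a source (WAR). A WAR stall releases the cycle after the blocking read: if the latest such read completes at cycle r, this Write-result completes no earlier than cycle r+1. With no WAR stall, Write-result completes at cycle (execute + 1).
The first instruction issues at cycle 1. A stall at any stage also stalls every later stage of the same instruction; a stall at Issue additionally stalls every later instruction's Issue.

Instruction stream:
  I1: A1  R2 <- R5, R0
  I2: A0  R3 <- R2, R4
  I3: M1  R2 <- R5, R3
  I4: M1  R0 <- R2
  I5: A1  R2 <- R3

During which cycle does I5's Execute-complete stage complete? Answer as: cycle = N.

I1 -> (1, 2, 4, 5)
I2 -> (2, 6, 7, 8)  // RAW R2: wait I1 write@5
I3 -> (6, 9, 14, 15)  // WAW R2: wait I1 write@5, RAW R3: wait I2 write@8
I4 -> (16, 17, 22, 23)  // struct: M1 busy until I3 writes@15
I5 -> (17, 18, 20, 21)

cycle = 20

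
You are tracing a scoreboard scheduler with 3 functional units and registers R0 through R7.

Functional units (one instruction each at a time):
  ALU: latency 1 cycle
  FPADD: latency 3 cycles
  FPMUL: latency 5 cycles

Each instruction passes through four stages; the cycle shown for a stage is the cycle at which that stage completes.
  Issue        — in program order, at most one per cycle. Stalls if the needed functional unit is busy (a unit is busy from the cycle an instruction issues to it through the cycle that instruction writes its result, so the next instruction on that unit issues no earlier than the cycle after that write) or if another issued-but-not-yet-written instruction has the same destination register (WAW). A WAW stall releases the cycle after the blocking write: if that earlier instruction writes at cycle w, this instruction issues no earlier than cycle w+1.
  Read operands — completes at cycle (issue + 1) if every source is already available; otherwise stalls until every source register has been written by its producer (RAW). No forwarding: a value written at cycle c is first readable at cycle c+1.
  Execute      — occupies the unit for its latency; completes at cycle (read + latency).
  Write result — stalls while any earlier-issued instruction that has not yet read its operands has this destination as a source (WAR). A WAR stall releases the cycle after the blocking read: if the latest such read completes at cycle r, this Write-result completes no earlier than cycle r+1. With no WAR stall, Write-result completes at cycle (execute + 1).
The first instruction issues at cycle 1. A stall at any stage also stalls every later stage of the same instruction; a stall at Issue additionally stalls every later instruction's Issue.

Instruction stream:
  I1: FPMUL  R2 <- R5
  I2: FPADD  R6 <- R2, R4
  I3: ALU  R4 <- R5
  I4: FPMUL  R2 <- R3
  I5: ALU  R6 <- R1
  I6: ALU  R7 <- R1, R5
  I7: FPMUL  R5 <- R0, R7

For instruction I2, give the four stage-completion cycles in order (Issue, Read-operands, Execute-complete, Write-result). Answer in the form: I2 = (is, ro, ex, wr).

I1 -> (1, 2, 7, 8)
I2 -> (2, 9, 12, 13)  // RAW R2: wait I1 write@8
I3 -> (3, 4, 5, 10)  // WAR R4: wait I2 read@9
I4 -> (9, 10, 15, 16)  // struct: FPMUL busy until I1 writes@8
I5 -> (14, 15, 16, 17)  // WAW R6: wait I2 write@13
I6 -> (18, 19, 20, 21)  // struct: ALU busy until I5 writes@17
I7 -> (19, 22, 27, 28)  // RAW R7: wait I6 write@21

I2 = (2, 9, 12, 13)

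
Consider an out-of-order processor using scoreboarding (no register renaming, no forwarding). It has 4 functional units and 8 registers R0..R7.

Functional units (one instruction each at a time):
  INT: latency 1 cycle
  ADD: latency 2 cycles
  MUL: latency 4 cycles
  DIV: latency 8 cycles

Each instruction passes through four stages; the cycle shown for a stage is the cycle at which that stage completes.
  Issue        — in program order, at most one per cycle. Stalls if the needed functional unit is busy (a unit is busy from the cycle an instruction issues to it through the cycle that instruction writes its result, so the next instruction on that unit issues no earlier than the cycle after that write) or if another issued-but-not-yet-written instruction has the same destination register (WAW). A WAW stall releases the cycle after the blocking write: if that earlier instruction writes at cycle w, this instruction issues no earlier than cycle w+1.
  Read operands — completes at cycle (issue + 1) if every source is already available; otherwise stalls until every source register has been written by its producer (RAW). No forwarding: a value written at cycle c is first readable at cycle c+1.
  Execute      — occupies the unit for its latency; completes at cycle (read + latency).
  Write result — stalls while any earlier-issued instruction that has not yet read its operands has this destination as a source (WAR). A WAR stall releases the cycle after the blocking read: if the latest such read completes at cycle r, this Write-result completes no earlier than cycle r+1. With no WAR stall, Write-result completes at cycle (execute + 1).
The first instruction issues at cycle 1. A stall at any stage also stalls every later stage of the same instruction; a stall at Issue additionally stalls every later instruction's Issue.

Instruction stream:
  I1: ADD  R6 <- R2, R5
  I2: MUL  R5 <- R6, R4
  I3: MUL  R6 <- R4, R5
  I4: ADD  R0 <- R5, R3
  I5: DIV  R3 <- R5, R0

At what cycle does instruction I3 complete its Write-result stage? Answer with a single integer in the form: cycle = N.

cycle = 18

c1: I1 dispatched to ADD
c2: I1 operands ready | I2 dispatched to MUL
c4: I1 complete
c5: R6←I1
c6: I2 operands ready
c10: I2 complete
c11: R5←I2
c12: I3 dispatched to MUL
c13: I3 operands ready | I4 dispatched to ADD
c14: I4 operands ready | I5 dispatched to DIV
c16: I4 complete
c17: I3 complete | R0←I4
c18: R6←I3 | I5 operands ready
c26: I5 complete
c27: R3←I5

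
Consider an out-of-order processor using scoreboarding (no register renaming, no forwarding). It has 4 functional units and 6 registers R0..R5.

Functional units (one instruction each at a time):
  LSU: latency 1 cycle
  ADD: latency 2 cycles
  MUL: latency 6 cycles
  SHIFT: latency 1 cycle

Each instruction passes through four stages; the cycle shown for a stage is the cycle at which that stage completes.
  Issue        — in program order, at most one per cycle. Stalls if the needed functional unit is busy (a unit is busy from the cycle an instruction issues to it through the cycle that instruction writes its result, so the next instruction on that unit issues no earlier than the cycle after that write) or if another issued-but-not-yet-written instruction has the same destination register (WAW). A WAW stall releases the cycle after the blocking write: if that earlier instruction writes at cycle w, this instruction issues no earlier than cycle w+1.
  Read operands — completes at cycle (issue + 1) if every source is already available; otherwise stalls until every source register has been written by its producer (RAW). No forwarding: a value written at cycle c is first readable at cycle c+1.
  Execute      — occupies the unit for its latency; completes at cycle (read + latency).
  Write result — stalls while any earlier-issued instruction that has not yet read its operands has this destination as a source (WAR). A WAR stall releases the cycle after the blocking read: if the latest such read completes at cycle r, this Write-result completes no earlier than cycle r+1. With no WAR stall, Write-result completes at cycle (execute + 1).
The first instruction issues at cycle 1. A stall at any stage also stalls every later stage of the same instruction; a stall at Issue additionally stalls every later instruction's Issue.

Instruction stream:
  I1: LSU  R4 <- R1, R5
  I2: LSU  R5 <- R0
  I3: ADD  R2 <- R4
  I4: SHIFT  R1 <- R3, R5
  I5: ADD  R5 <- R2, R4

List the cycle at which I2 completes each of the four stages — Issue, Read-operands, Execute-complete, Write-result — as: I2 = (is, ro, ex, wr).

[1] issue I1 (LSU)
[2] I1 read-ops
[3] I1 finished on LSU
[4] I1→R4
[5] issue I2 (LSU)
[6] I2 read-ops · issue I3 (ADD)
[7] I2 finished on LSU · I3 read-ops · issue I4 (SHIFT)
[8] I2→R5
[9] I3 finished on ADD · I4 read-ops
[10] I3→R2 · I4 finished on SHIFT
[11] I4→R1 · issue I5 (ADD)
[12] I5 read-ops
[14] I5 finished on ADD
[15] I5→R5

I2 = (5, 6, 7, 8)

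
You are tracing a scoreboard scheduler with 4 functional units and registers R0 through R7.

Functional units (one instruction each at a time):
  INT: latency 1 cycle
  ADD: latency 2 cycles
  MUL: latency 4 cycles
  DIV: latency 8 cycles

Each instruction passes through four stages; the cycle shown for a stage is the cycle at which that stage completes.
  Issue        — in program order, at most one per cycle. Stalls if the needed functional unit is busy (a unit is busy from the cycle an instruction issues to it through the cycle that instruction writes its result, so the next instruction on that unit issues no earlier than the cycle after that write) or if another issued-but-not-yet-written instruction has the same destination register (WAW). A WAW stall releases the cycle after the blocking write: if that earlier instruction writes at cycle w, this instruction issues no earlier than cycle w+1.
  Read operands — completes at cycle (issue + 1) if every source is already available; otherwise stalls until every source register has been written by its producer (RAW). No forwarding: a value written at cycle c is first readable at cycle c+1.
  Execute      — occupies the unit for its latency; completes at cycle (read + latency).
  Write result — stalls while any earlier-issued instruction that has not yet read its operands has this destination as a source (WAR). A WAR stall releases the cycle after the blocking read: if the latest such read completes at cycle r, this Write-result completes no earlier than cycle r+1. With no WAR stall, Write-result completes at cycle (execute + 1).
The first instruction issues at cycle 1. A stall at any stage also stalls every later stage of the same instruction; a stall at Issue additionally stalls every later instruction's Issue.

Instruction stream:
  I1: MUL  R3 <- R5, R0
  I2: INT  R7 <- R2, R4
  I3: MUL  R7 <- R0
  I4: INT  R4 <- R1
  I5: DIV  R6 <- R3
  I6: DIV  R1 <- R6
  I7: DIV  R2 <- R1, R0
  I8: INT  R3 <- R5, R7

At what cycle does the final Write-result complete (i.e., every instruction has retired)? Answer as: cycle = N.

cycle 1: issue I1 (MUL)
cycle 2: I1 read-ops · issue I2 (INT)
cycle 3: I2 read-ops
cycle 4: I2 finished on INT
cycle 5: I2→R7
cycle 6: I1 finished on MUL
cycle 7: I1→R3
cycle 8: issue I3 (MUL)
cycle 9: I3 read-ops · issue I4 (INT)
cycle 10: I4 read-ops · issue I5 (DIV)
cycle 11: I4 finished on INT · I5 read-ops
cycle 12: I4→R4
cycle 13: I3 finished on MUL
cycle 14: I3→R7
cycle 19: I5 finished on DIV
cycle 20: I5→R6
cycle 21: issue I6 (DIV)
cycle 22: I6 read-ops
cycle 30: I6 finished on DIV
cycle 31: I6→R1
cycle 32: issue I7 (DIV)
cycle 33: I7 read-ops · issue I8 (INT)
cycle 34: I8 read-ops
cycle 35: I8 finished on INT
cycle 36: I8→R3
cycle 41: I7 finished on DIV
cycle 42: I7→R2

cycle = 42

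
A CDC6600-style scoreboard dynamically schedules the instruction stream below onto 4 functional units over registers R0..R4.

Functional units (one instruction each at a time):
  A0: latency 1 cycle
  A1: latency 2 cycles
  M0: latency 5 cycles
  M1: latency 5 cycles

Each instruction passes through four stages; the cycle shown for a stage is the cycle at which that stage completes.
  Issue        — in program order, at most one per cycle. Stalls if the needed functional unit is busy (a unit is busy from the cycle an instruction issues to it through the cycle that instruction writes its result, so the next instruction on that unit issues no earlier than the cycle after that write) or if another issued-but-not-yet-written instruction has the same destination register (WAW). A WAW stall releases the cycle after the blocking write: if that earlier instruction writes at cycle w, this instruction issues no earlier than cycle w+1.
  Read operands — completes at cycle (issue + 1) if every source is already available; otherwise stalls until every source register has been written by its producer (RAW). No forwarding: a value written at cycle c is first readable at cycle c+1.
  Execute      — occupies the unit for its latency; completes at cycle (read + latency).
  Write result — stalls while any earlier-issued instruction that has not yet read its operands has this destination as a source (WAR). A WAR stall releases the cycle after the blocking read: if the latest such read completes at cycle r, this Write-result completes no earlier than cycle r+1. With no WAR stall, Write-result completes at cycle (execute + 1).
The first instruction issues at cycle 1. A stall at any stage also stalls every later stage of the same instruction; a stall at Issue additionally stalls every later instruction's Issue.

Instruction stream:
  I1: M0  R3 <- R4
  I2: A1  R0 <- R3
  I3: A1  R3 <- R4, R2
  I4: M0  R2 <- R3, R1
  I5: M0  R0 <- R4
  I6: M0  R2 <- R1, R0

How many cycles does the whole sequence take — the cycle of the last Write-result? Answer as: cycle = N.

[1] issue I1 (M0)
[2] I1 read-ops, issue I2 (A1)
[7] I1 finished on M0
[8] I1→R3
[9] I2 read-ops
[11] I2 finished on A1
[12] I2→R0
[13] issue I3 (A1)
[14] I3 read-ops, issue I4 (M0)
[16] I3 finished on A1
[17] I3→R3
[18] I4 read-ops
[23] I4 finished on M0
[24] I4→R2
[25] issue I5 (M0)
[26] I5 read-ops
[31] I5 finished on M0
[32] I5→R0
[33] issue I6 (M0)
[34] I6 read-ops
[39] I6 finished on M0
[40] I6→R2

cycle = 40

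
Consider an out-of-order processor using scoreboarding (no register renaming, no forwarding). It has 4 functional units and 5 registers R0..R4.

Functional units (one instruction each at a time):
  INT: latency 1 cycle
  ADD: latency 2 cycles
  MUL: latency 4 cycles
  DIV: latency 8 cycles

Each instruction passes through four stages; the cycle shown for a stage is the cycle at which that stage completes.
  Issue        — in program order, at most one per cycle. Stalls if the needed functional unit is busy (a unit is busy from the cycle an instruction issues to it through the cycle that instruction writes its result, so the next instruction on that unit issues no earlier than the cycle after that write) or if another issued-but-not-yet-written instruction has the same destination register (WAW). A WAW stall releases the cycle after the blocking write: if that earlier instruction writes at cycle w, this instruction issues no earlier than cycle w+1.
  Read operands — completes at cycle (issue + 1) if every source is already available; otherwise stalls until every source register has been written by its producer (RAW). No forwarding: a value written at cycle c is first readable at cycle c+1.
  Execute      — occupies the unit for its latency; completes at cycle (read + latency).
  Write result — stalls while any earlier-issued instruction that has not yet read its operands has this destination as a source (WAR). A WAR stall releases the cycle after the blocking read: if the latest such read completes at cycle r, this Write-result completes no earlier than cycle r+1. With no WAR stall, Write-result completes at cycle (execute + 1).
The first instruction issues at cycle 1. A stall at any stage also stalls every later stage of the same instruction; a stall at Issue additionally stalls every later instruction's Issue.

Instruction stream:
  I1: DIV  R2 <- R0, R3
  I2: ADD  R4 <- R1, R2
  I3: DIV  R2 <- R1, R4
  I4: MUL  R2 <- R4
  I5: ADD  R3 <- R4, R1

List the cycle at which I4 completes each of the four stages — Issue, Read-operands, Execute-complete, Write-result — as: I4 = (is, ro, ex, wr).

I1 -> (1, 2, 10, 11)
I2 -> (2, 12, 14, 15)  // RAW R2: wait I1 write@11
I3 -> (12, 16, 24, 25)  // struct: DIV busy until I1 writes@11, RAW R4: wait I2 write@15
I4 -> (26, 27, 31, 32)  // WAW R2: wait I3 write@25
I5 -> (27, 28, 30, 31)

I4 = (26, 27, 31, 32)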